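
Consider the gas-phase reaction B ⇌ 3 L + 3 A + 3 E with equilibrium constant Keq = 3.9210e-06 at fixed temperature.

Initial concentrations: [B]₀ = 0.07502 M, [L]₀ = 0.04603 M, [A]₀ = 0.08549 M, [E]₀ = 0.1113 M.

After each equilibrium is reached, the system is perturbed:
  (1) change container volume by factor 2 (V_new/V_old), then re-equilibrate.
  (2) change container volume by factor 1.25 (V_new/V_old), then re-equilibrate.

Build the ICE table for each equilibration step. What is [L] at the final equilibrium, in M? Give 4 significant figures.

Q₀ = 1.1199e-09 vs Keq = 3.9210e-06 ⇒ Q<K, forward
Step 1:
                   B          L          A          E
  I          0.07502    0.04603    0.08549     0.1113
  C         -0.03256    0.09768    0.09768    0.09768
  E          0.04246     0.1437     0.1832      0.209
  solve Keq expr → x = 0.03256; check Q = 3.9210e-06
Then change container volume by factor 2 (V_new/V_old).
Step 2:
                   B          L          A          E
  I          0.02123    0.07186    0.09159     0.1045
  C         -0.01653    0.04959    0.04959    0.04959
  E         0.004701     0.1214     0.1412     0.1541
  solve Keq expr → x = 0.01653; check Q = 3.9210e-06
Then change container volume by factor 1.25 (V_new/V_old).
Step 3:
                   B          L          A          E
  I         0.003761    0.09715     0.1129     0.1233
  C        -0.002594   0.007782   0.007782   0.007782
  E         0.001167     0.1049     0.1207      0.131
  solve Keq expr → x = 0.002594; check Q = 3.9210e-06

[L]_eq = 0.1049 M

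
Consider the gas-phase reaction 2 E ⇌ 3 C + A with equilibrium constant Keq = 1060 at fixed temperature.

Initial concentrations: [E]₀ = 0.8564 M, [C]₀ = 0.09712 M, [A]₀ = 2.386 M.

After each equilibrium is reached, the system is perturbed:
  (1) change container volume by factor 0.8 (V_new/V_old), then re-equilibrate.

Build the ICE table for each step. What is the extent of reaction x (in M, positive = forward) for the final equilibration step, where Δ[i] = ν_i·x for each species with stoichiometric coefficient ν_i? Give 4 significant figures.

Q₀ = 0.00298 vs Keq = 1060 ⇒ Q<K, forward
Step 1:
                  E         C         A
  init       0.8564   0.09712     2.386
  Δ          -0.783     1.174    0.3915
  eq         0.0734     1.272     2.777
  solve Keq expr → x = 0.3915; check Q = 1060
Then change container volume by factor 0.8 (V_new/V_old).
Step 2:
                  E         C         A
  init      0.09175      1.59     3.472
  Δ         0.01961  -0.02942 -0.009806
  eq         0.1114      1.56     3.462
  solve Keq expr → x = -0.009806; check Q = 1060

x = -0.009806 M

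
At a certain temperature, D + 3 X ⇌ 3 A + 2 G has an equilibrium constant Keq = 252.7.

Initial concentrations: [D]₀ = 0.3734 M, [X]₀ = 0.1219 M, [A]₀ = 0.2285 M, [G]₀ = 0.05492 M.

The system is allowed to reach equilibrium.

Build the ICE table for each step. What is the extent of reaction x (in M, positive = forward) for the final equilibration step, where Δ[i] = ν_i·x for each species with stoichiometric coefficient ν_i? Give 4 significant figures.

x = 0.03441 M

Q₀ = 0.0532 vs Keq = 252.7 ⇒ Q<K, forward
Step 1:
                  D         X         A         G
  init       0.3734    0.1219    0.2285   0.05492
  Δ        -0.03441   -0.1032    0.1032   0.06881
  eq          0.339   0.01868    0.3317    0.1237
  solve Keq expr → x = 0.03441; check Q = 252.7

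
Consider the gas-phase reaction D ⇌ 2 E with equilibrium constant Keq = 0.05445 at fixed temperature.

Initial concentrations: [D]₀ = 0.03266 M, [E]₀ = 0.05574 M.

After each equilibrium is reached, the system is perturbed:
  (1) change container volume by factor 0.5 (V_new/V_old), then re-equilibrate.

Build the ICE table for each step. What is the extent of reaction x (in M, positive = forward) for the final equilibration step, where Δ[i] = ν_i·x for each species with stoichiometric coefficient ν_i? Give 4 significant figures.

Q₀ = 0.09513 vs Keq = 0.05445 ⇒ Q>K, reverse
Step 1:
                   D          E
  Initial    0.03266    0.05574
  Change    0.005176   -0.01035
  Equil      0.03784    0.04539
  solve Keq expr → x = -0.005176; check Q = 0.05445
Then change container volume by factor 0.5 (V_new/V_old).
Step 2:
                   D          E
  Initial    0.07567    0.09078
  Change     0.01103   -0.02207
  Equil       0.0867    0.06871
  solve Keq expr → x = -0.01103; check Q = 0.05445

x = -0.01103 M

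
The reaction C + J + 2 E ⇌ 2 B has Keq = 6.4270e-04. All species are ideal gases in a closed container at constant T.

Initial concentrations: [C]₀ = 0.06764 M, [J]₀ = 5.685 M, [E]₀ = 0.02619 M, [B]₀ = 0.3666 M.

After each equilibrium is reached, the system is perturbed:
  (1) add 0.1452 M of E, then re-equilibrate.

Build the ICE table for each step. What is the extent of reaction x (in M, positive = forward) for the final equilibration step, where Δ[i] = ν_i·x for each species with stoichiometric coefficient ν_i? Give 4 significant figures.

Q₀ = 509.5 vs Keq = 6.4270e-04 ⇒ Q>K, reverse
Step 1:
                    C           J           E           B
  I           0.06764       5.685     0.02619      0.3666
  C            0.1775      0.1775       0.355      -0.355
  E            0.2451       5.863      0.3812     0.01159
  solve Keq expr → x = -0.1775; check Q = 6.4270e-04
Then add 0.1452 M of E.
Step 2:
                    C           J           E           B
  I            0.2451       5.863      0.5264     0.01159
  C         -0.002107   -0.002107   -0.004214    0.004214
  E             0.243        5.86      0.5222      0.0158
  solve Keq expr → x = 0.002107; check Q = 6.4270e-04

x = 0.002107 M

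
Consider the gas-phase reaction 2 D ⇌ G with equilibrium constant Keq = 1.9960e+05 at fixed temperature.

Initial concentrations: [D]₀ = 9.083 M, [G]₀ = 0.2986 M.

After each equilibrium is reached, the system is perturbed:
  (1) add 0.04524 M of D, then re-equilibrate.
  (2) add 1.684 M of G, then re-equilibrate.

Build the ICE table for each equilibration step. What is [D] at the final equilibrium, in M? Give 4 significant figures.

[D]_eq = 0.005726 M

Q₀ = 0.003619 vs Keq = 1.9960e+05 ⇒ Q<K, forward
Step 1:
                    D           G
  Initial       9.083      0.2986
  Change       -9.078       4.539
  Equil      0.004923       4.838
  solve Keq expr → x = 4.539; check Q = 1.9960e+05
Then add 0.04524 M of D.
Step 2:
                    D           G
  Initial     0.05016       4.838
  Change     -0.04523     0.02261
  Equil      0.004935        4.86
  solve Keq expr → x = 0.02261; check Q = 1.9960e+05
Then add 1.684 M of G.
Step 3:
                    D           G
  Initial    0.004935       6.544
  Change   7.9124e-04 -3.9562e-04
  Equil      0.005726       6.544
  solve Keq expr → x = -3.9562e-04; check Q = 1.9960e+05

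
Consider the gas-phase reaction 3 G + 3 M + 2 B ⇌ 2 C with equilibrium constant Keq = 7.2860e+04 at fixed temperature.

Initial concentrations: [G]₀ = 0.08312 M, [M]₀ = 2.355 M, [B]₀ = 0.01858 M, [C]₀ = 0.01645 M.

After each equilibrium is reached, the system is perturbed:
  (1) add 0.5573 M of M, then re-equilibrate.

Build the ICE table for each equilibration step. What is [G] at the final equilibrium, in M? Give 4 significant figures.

Q₀ = 104.5 vs Keq = 7.2860e+04 ⇒ Q<K, forward
Step 1:
                  G         M         B         C
  init      0.08312     2.355   0.01858   0.01645
  Δ         -0.0243   -0.0243   -0.0162    0.0162
  eq        0.05882     2.331  0.002383   0.03265
  solve Keq expr → x = 0.008099; check Q = 7.2860e+04
Then add 0.5573 M of M.
Step 2:
                  G         M         B         C
  init      0.05882     2.888  0.002383   0.03265
  Δ       -8.7531e-04 -8.7531e-04 -5.8354e-04 5.8354e-04
  eq        0.05795     2.887  0.001799   0.03323
  solve Keq expr → x = 2.9177e-04; check Q = 7.2860e+04

[G]_eq = 0.05795 M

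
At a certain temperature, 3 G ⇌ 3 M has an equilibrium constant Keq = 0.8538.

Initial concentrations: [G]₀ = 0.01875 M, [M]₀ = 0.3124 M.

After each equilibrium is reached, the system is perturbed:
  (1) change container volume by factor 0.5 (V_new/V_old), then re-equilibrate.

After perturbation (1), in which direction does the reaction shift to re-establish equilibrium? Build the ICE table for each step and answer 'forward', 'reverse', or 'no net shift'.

Q₀ = 4625 vs Keq = 0.8538 ⇒ Q>K, reverse
Step 1:
                  G         M
  Initial   0.01875    0.3124
  Change     0.1512   -0.1512
  Equil      0.1699    0.1612
  solve Keq expr → x = -0.0504; check Q = 0.8538
Then change container volume by factor 0.5 (V_new/V_old).
Step 2:
                  G         M
  Initial    0.3399    0.3224
  Change          0         0
  Equil      0.3399    0.3224
  solve Keq expr → x = 0; check Q = 0.8538

Direction: no net shift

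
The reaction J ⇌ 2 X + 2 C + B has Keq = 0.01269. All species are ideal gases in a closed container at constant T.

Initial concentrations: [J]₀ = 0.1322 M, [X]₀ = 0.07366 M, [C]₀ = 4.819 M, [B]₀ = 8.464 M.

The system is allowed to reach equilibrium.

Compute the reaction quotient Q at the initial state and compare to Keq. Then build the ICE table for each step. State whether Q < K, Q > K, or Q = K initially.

Q₀ = 8.067; Q > K (proceeds reverse)

Q₀ = 8.067 vs Keq = 0.01269 ⇒ Q>K, reverse
Step 1:
                    J           X           C           B
  Initial      0.1322     0.07366       4.819       8.464
  Change      0.03516    -0.07032    -0.07032    -0.03516
  Equil        0.1674    0.003343       4.749       8.429
  solve Keq expr → x = -0.03516; check Q = 0.01269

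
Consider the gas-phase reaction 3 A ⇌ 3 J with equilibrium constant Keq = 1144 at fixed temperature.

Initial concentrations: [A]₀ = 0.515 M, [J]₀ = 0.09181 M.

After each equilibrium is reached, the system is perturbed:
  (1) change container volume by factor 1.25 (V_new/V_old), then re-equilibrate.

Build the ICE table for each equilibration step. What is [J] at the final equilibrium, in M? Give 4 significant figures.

[J]_eq = 0.4431 M

Q₀ = 0.005666 vs Keq = 1144 ⇒ Q<K, forward
Step 1:
                    A           J
  Initial       0.515     0.09181
  Change       -0.462       0.462
  Equil       0.05296      0.5539
  solve Keq expr → x = 0.154; check Q = 1144
Then change container volume by factor 1.25 (V_new/V_old).
Step 2:
                    A           J
  Initial     0.04237      0.4431
  Change            0           0
  Equil       0.04237      0.4431
  solve Keq expr → x = 0; check Q = 1144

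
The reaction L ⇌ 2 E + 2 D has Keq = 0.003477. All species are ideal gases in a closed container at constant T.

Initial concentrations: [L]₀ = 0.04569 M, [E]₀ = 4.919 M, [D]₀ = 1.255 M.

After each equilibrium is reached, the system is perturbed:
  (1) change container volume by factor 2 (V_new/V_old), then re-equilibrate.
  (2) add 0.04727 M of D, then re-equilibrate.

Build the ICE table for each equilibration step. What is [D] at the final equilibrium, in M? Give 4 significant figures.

[D]_eq = 0.01935 M

Q₀ = 834.1 vs Keq = 0.003477 ⇒ Q>K, reverse
Step 1:
                  L         E         D
  I         0.04569     4.919     1.255
  C           0.621    -1.242    -1.242
  E          0.6666     3.677   0.01309
  solve Keq expr → x = -0.621; check Q = 0.003477
Then change container volume by factor 2 (V_new/V_old).
Step 2:
                  L         E         D
  I          0.3333     1.839  0.006547
  C       -0.005845   0.01169   0.01169
  E          0.3275      1.85   0.01824
  solve Keq expr → x = 0.005845; check Q = 0.003477
Then add 0.04727 M of D.
Step 3:
                  L         E         D
  I          0.3275      1.85   0.06551
  C         0.02308  -0.04616  -0.04616
  E          0.3506     1.804   0.01935
  solve Keq expr → x = -0.02308; check Q = 0.003477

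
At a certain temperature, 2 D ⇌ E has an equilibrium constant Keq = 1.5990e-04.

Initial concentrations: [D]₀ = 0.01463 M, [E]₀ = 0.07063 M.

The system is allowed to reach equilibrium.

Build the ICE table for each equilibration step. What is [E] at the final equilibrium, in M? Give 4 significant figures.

[E]_eq = 3.8855e-06 M

Q₀ = 330 vs Keq = 1.5990e-04 ⇒ Q>K, reverse
Step 1:
                   D          E
  init       0.01463    0.07063
  Δ           0.1413   -0.07063
  eq          0.1559 3.8855e-06
  solve Keq expr → x = -0.07063; check Q = 1.5990e-04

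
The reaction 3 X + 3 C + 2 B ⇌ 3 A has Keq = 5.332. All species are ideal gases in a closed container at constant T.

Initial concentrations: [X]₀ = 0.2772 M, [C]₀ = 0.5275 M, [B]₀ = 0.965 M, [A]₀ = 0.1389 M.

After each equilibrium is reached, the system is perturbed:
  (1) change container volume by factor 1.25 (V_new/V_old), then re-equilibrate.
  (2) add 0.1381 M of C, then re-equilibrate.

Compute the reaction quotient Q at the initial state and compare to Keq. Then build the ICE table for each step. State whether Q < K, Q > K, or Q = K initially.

Q₀ = 0.9205; Q < K (proceeds forward)

Q₀ = 0.9205 vs Keq = 5.332 ⇒ Q<K, forward
Step 1:
                    X           C           B           A
  I            0.2772      0.5275       0.965      0.1389
  C          -0.04643    -0.04643    -0.03095     0.04643
  E            0.2308      0.4811       0.934      0.1853
  solve Keq expr → x = 0.01548; check Q = 5.332
Then change container volume by factor 1.25 (V_new/V_old).
Step 2:
                    X           C           B           A
  I            0.1846      0.3849      0.7472      0.1483
  C            0.0239      0.0239     0.01594     -0.0239
  E            0.2085      0.4088      0.7632      0.1244
  solve Keq expr → x = -0.007968; check Q = 5.332
Then add 0.1381 M of C.
Step 3:
                    X           C           B           A
  I            0.2085      0.5469      0.7632      0.1244
  C          -0.01946    -0.01946    -0.01298     0.01946
  E            0.1891      0.5274      0.7502      0.1438
  solve Keq expr → x = 0.006488; check Q = 5.332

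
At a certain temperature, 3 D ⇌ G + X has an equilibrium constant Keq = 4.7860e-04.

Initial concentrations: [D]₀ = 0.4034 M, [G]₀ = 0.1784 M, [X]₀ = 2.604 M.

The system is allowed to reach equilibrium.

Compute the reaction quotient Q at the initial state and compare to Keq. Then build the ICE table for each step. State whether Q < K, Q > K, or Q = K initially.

Q₀ = 7.077 vs Keq = 4.7860e-04 ⇒ Q>K, reverse
Step 1:
                  D         G         X
  Initial    0.4034    0.1784     2.604
  Change     0.5347   -0.1782   -0.1782
  Equil      0.9381 1.6289e-04     2.426
  solve Keq expr → x = -0.1782; check Q = 4.7860e-04

Q₀ = 7.077; Q > K (proceeds reverse)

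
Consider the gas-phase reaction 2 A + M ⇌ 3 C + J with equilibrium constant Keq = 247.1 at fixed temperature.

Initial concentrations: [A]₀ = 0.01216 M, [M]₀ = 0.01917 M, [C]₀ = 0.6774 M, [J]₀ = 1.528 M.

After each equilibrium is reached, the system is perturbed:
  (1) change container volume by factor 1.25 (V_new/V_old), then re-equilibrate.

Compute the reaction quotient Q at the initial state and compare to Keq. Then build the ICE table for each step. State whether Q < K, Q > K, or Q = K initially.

Q₀ = 1.6756e+05; Q > K (proceeds reverse)

Q₀ = 1.6756e+05 vs Keq = 247.1 ⇒ Q>K, reverse
Step 1:
                   A          M          C          J
  Initial    0.01216    0.01917     0.6774      1.528
  Change      0.1002    0.05012    -0.1504   -0.05012
  Equil       0.1124    0.06929      0.527      1.478
  solve Keq expr → x = -0.05012; check Q = 247.1
Then change container volume by factor 1.25 (V_new/V_old).
Step 2:
                   A          M          C          J
  Initial    0.08993    0.05543     0.4216      1.182
  Change   -0.005172  -0.002586   0.007759   0.002586
  Equil      0.08475    0.05285     0.4294      1.185
  solve Keq expr → x = 0.002586; check Q = 247.1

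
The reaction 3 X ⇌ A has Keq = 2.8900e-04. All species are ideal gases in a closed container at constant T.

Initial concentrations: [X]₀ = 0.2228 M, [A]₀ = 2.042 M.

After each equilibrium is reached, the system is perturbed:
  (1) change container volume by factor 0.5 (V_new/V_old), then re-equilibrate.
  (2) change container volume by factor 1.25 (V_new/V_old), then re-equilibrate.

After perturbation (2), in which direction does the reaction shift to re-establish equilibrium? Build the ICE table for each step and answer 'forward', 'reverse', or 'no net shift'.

Q₀ = 184.6 vs Keq = 2.8900e-04 ⇒ Q>K, reverse
Step 1:
                    X           A
  init         0.2228       2.042
  Δ             5.925      -1.975
  eq            6.147     0.06714
  solve Keq expr → x = -1.975; check Q = 2.8900e-04
Then change container volume by factor 0.5 (V_new/V_old).
Step 2:
                    X           A
  init          12.29      0.1343
  Δ            -0.885       0.295
  eq            11.41      0.4293
  solve Keq expr → x = 0.295; check Q = 2.8900e-04
Then change container volume by factor 1.25 (V_new/V_old).
Step 3:
                    X           A
  init          9.128      0.3434
  Δ             0.303      -0.101
  eq            9.431      0.2424
  solve Keq expr → x = -0.101; check Q = 2.8900e-04

Direction: reverse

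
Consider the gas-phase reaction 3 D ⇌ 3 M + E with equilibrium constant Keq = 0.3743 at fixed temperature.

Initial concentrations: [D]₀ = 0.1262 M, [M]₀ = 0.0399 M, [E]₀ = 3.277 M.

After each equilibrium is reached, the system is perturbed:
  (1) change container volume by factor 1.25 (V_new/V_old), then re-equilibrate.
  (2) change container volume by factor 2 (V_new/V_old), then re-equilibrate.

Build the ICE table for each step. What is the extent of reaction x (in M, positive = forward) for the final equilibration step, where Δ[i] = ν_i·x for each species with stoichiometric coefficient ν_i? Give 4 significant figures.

x = 0.00119 M

Q₀ = 0.1036 vs Keq = 0.3743 ⇒ Q<K, forward
Step 1:
                   D          M          E
  Initial     0.1262     0.0399      3.277
  Change    -0.01434    0.01434   0.004782
  Equil       0.1119    0.05424      3.282
  solve Keq expr → x = 0.004782; check Q = 0.3743
Then change container volume by factor 1.25 (V_new/V_old).
Step 2:
                   D          M          E
  Initial    0.08948     0.0434      2.625
  Change   -0.002198   0.002198 7.3276e-04
  Equil      0.08729    0.04559      2.626
  solve Keq expr → x = 7.3276e-04; check Q = 0.3743
Then change container volume by factor 2 (V_new/V_old).
Step 3:
                   D          M          E
  Initial    0.04364     0.0228      1.313
  Change   -0.003569   0.003569    0.00119
  Equil      0.04007    0.02637      1.314
  solve Keq expr → x = 0.00119; check Q = 0.3743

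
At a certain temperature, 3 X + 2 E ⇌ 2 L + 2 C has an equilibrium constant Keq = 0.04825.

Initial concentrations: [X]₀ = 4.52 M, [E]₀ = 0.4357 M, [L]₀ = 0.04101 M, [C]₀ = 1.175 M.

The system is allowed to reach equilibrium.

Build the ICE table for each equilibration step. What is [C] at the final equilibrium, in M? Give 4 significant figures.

[C]_eq = 1.406 M

Q₀ = 1.3245e-04 vs Keq = 0.04825 ⇒ Q<K, forward
Step 1:
                    X           E           L           C
  init           4.52      0.4357     0.04101       1.175
  Δ           -0.3469     -0.2312      0.2312      0.2312
  eq            4.173      0.2045      0.2723       1.406
  solve Keq expr → x = 0.1156; check Q = 0.04825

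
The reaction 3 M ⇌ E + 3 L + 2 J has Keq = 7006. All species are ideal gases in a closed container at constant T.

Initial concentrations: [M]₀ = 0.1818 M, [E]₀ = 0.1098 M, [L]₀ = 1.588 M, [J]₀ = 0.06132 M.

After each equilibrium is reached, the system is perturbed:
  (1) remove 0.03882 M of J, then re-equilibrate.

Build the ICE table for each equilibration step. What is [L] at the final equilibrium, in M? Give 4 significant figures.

Q₀ = 0.2752 vs Keq = 7006 ⇒ Q<K, forward
Step 1:
                   M          E          L          J
  Initial     0.1818     0.1098      1.588    0.06132
  Change     -0.1662    0.05541     0.1662     0.1108
  Equil      0.01557     0.1652      1.754     0.1721
  solve Keq expr → x = 0.05541; check Q = 7006
Then remove 0.03882 M of J.
Step 2:
                   M          E          L          J
  Initial    0.01557     0.1652      1.754     0.1333
  Change     -0.0023 7.6673e-04     0.0023   0.001533
  Equil      0.01327      0.166      1.757     0.1349
  solve Keq expr → x = 7.6673e-04; check Q = 7006

[L]_eq = 1.757 M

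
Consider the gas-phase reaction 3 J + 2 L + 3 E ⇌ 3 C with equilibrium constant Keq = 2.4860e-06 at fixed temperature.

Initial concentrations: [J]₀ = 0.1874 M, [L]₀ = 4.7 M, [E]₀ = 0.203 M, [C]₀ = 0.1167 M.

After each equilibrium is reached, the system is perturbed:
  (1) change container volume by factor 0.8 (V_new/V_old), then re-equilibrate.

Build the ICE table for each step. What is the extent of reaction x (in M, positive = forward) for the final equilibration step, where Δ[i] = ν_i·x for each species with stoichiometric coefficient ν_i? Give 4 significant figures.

x = 6.6173e-04 M

Q₀ = 1.307 vs Keq = 2.4860e-06 ⇒ Q>K, reverse
Step 1:
                  J         L         E         C
  init       0.1874       4.7     0.203    0.1167
  Δ          0.1131   0.07537    0.1131   -0.1131
  eq         0.3005     4.775    0.3161  0.003648
  solve Keq expr → x = -0.03768; check Q = 2.4860e-06
Then change container volume by factor 0.8 (V_new/V_old).
Step 2:
                  J         L         E         C
  init       0.3756     5.969    0.3951   0.00456
  Δ       -0.001985 -0.001323 -0.001985  0.001985
  eq         0.3736     5.968    0.3931  0.006545
  solve Keq expr → x = 6.6173e-04; check Q = 2.4860e-06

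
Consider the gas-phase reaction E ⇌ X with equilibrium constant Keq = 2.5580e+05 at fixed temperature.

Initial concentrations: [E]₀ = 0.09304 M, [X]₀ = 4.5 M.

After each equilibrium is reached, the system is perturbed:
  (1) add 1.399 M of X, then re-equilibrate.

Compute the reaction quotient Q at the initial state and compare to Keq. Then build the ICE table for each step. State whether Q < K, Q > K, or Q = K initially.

Q₀ = 48.37 vs Keq = 2.5580e+05 ⇒ Q<K, forward
Step 1:
                  E         X
  Initial   0.09304       4.5
  Change   -0.09302   0.09302
  Equil   1.7956e-05     4.593
  solve Keq expr → x = 0.09302; check Q = 2.5580e+05
Then add 1.399 M of X.
Step 2:
                  E         X
  Initial 1.7956e-05     5.992
  Change  5.4691e-06 -5.4691e-06
  Equil   2.3425e-05     5.992
  solve Keq expr → x = -5.4691e-06; check Q = 2.5580e+05

Q₀ = 48.37; Q < K (proceeds forward)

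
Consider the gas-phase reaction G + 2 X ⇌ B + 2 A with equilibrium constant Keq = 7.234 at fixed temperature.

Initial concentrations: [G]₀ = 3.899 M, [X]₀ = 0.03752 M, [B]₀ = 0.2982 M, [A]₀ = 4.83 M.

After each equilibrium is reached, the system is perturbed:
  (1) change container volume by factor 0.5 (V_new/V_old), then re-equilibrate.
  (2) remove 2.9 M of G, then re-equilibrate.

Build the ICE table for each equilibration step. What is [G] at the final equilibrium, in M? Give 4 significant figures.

[G]_eq = 5.234 M

Q₀ = 1267 vs Keq = 7.234 ⇒ Q>K, reverse
Step 1:
                  G         X         B         A
  Initial     3.899   0.03752    0.2982      4.83
  Change     0.1453    0.2906   -0.1453   -0.2906
  Equil       4.044    0.3281    0.1529     4.539
  solve Keq expr → x = -0.1453; check Q = 7.234
Then change container volume by factor 0.5 (V_new/V_old).
Step 2:
                  G         X         B         A
  Initial     8.089    0.6563    0.3058     9.079
  Change          0         0         0         0
  Equil       8.089    0.6563    0.3058     9.079
  solve Keq expr → x = 0; check Q = 7.234
Then remove 2.9 M of G.
Step 3:
                  G         X         B         A
  Initial     5.189    0.6563    0.3058     9.079
  Change    0.04492   0.08984  -0.04492  -0.08984
  Equil       5.234    0.7461    0.2609     8.989
  solve Keq expr → x = -0.04492; check Q = 7.234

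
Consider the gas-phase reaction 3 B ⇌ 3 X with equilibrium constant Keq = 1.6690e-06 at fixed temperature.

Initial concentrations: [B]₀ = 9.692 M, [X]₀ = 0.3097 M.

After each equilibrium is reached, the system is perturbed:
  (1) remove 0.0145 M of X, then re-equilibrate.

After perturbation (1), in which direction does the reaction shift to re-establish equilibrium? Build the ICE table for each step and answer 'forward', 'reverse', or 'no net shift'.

Direction: forward

Q₀ = 3.2627e-05 vs Keq = 1.6690e-06 ⇒ Q>K, reverse
Step 1:
                    B           X
  I             9.692      0.3097
  C            0.1925     -0.1925
  E             9.884      0.1172
  solve Keq expr → x = -0.06415; check Q = 1.6690e-06
Then remove 0.0145 M of X.
Step 2:
                    B           X
  I             9.884      0.1027
  C          -0.01433     0.01433
  E              9.87      0.1171
  solve Keq expr → x = 0.004777; check Q = 1.6690e-06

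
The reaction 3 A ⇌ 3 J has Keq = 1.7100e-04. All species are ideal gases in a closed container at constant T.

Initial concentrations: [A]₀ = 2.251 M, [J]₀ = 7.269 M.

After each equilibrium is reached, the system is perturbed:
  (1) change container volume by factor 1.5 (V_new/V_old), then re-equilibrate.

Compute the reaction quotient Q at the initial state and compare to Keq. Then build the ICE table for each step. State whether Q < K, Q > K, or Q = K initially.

Q₀ = 33.67 vs Keq = 1.7100e-04 ⇒ Q>K, reverse
Step 1:
                  A         J
  I           2.251     7.269
  C           6.768    -6.768
  E           9.019    0.5006
  solve Keq expr → x = -2.256; check Q = 1.7100e-04
Then change container volume by factor 1.5 (V_new/V_old).
Step 2:
                  A         J
  I           6.013    0.3337
  C               0         0
  E           6.013    0.3337
  solve Keq expr → x = 0; check Q = 1.7100e-04

Q₀ = 33.67; Q > K (proceeds reverse)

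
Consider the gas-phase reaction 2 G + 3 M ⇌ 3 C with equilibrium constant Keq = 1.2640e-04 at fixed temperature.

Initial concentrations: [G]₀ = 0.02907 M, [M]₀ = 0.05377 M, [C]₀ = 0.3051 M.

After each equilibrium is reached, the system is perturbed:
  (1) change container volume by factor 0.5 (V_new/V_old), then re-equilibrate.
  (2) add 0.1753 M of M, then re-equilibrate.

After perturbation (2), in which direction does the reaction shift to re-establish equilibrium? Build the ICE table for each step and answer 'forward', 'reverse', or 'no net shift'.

Q₀ = 2.1618e+05 vs Keq = 1.2640e-04 ⇒ Q>K, reverse
Step 1:
                    G           M           C
  init        0.02907     0.05377      0.3051
  Δ             0.199      0.2985     -0.2985
  eq           0.2281      0.3523    0.006599
  solve Keq expr → x = -0.0995; check Q = 1.2640e-04
Then change container volume by factor 0.5 (V_new/V_old).
Step 2:
                    G           M           C
  init         0.4561      0.7045      0.0132
  Δ         -0.004923   -0.007384    0.007384
  eq           0.4512      0.6972     0.02058
  solve Keq expr → x = 0.002461; check Q = 1.2640e-04
Then add 0.1753 M of M.
Step 3:
                    G           M           C
  init         0.4512      0.8725     0.02058
  Δ         -0.003271   -0.004907    0.004907
  eq           0.4479      0.8676     0.02549
  solve Keq expr → x = 0.001636; check Q = 1.2640e-04

Direction: forward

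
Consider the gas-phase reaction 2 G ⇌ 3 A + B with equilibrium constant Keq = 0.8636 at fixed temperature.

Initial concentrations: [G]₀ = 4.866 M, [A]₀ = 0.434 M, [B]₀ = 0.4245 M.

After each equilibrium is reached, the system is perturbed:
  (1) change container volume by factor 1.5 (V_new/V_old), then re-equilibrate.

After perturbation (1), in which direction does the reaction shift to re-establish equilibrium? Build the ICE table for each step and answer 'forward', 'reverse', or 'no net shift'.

Q₀ = 0.001466 vs Keq = 0.8636 ⇒ Q<K, forward
Step 1:
                   G          A          B
  I            4.866      0.434     0.4245
  C           -1.205      1.808     0.6026
  E            3.661      2.242      1.027
  solve Keq expr → x = 0.6026; check Q = 0.8636
Then change container volume by factor 1.5 (V_new/V_old).
Step 2:
                   G          A          B
  I            2.441      1.495     0.6847
  C          -0.1888     0.2833    0.09442
  E            2.252      1.778     0.7792
  solve Keq expr → x = 0.09442; check Q = 0.8636

Direction: forward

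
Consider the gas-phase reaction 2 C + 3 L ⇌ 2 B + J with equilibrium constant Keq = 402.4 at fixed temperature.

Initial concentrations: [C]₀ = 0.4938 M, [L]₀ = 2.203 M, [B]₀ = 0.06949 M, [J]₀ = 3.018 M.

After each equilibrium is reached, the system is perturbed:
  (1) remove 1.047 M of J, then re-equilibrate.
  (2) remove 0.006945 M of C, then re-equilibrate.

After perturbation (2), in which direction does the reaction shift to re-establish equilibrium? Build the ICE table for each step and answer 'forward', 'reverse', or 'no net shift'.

Direction: reverse

Q₀ = 0.00559 vs Keq = 402.4 ⇒ Q<K, forward
Step 1:
                  C         L         B         J
  init       0.4938     2.203   0.06949     3.018
  Δ         -0.4676   -0.7013    0.4676    0.2338
  eq        0.02624     1.502    0.5371     3.252
  solve Keq expr → x = 0.2338; check Q = 402.4
Then remove 1.047 M of J.
Step 2:
                  C         L         B         J
  init      0.02624     1.502    0.5371     2.205
  Δ       -0.004307 -0.006461  0.004307  0.002154
  eq        0.02193     1.495    0.5414     2.207
  solve Keq expr → x = 0.002154; check Q = 402.4
Then remove 0.006945 M of C.
Step 3:
                  C         L         B         J
  init      0.01498     1.495    0.5414     2.207
  Δ        0.006459  0.009688 -0.006459 -0.003229
  eq        0.02144     1.505    0.5349     2.204
  solve Keq expr → x = -0.003229; check Q = 402.4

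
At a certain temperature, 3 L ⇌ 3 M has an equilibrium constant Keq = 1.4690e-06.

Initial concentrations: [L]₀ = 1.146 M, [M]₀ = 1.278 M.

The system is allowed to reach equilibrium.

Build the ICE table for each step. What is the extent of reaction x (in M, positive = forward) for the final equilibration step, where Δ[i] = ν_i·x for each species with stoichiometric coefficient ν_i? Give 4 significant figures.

Q₀ = 1.387 vs Keq = 1.4690e-06 ⇒ Q>K, reverse
Step 1:
                    L           M
  Initial       1.146       1.278
  Change        1.251      -1.251
  Equil         2.397     0.02725
  solve Keq expr → x = -0.4169; check Q = 1.4690e-06

x = -0.4169 M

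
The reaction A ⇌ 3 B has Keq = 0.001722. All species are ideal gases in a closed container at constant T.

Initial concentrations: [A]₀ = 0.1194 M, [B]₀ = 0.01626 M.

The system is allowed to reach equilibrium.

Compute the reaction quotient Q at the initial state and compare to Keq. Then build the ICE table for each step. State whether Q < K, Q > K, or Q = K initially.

Q₀ = 3.6005e-05; Q < K (proceeds forward)

Q₀ = 3.6005e-05 vs Keq = 0.001722 ⇒ Q<K, forward
Step 1:
                  A         B
  Initial    0.1194   0.01626
  Change   -0.01348   0.04045
  Equil      0.1059   0.05671
  solve Keq expr → x = 0.01348; check Q = 0.001722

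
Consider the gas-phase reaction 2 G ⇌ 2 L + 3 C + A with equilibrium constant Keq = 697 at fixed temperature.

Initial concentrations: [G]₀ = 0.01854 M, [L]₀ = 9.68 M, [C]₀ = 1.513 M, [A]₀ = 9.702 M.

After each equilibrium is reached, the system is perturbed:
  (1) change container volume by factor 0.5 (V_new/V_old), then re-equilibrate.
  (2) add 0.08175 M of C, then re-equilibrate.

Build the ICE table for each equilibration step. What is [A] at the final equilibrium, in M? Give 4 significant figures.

Q₀ = 9.1603e+06 vs Keq = 697 ⇒ Q>K, reverse
Step 1:
                    G           L           C           A
  init        0.01854        9.68       1.513       9.702
  Δ            0.5623     -0.5623     -0.8434     -0.2811
  eq           0.5808       9.118      0.6696       9.421
  solve Keq expr → x = -0.2811; check Q = 697
Then change container volume by factor 0.5 (V_new/V_old).
Step 2:
                    G           L           C           A
  init          1.162       18.24       1.339       18.84
  Δ            0.4441     -0.4441     -0.6661      -0.222
  eq            1.606       17.79      0.6731       18.62
  solve Keq expr → x = -0.222; check Q = 697
Then add 0.08175 M of C.
Step 3:
                    G           L           C           A
  init          1.606       17.79      0.7548       18.62
  Δ           0.04516    -0.04516    -0.06775    -0.02258
  eq            1.651       17.75      0.6871        18.6
  solve Keq expr → x = -0.02258; check Q = 697

[A]_eq = 18.6 M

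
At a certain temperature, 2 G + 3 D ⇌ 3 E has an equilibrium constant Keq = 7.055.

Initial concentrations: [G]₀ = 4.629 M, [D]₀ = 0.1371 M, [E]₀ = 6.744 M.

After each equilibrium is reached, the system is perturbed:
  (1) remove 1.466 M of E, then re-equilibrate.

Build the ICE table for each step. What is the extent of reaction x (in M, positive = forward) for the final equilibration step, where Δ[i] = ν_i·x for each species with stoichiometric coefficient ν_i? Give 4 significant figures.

Q₀ = 5555 vs Keq = 7.055 ⇒ Q>K, reverse
Step 1:
                   G          D          E
  I            4.629     0.1371      6.744
  C           0.5864     0.8796    -0.8796
  E            5.215      1.017      5.864
  solve Keq expr → x = -0.2932; check Q = 7.055
Then remove 1.466 M of E.
Step 2:
                   G          D          E
  I            5.215      1.017      4.398
  C          -0.1363    -0.2045     0.2045
  E            5.079     0.8122      4.603
  solve Keq expr → x = 0.06816; check Q = 7.055

x = 0.06816 M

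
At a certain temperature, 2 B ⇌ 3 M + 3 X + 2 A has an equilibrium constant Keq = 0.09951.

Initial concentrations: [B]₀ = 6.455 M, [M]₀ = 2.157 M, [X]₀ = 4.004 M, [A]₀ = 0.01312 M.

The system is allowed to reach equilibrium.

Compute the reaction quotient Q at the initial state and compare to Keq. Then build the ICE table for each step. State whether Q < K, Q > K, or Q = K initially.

Q₀ = 0.002661; Q < K (proceeds forward)

Q₀ = 0.002661 vs Keq = 0.09951 ⇒ Q<K, forward
Step 1:
                    B           M           X           A
  Initial       6.455       2.157       4.004     0.01312
  Change     -0.05927     0.08891     0.08891     0.05927
  Equil         6.396       2.246       4.093     0.07239
  solve Keq expr → x = 0.02964; check Q = 0.09951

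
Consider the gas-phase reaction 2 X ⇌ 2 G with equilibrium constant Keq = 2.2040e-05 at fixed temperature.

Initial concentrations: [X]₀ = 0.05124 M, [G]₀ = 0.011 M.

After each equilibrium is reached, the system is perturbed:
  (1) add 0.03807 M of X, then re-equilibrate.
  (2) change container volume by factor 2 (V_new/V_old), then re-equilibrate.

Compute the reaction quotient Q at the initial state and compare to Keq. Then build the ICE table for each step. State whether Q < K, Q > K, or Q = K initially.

Q₀ = 0.04609; Q > K (proceeds reverse)

Q₀ = 0.04609 vs Keq = 2.2040e-05 ⇒ Q>K, reverse
Step 1:
                    X           G
  init        0.05124       0.011
  Δ           0.01071    -0.01071
  eq          0.06195  2.9083e-04
  solve Keq expr → x = -0.005355; check Q = 2.2040e-05
Then add 0.03807 M of X.
Step 2:
                    X           G
  init            0.1  2.9083e-04
  Δ       -1.7789e-04  1.7789e-04
  eq          0.09984  4.6872e-04
  solve Keq expr → x = 8.8946e-05; check Q = 2.2040e-05
Then change container volume by factor 2 (V_new/V_old).
Step 3:
                    X           G
  init        0.04992  2.3436e-04
  Δ                 0           0
  eq          0.04992  2.3436e-04
  solve Keq expr → x = 0; check Q = 2.2040e-05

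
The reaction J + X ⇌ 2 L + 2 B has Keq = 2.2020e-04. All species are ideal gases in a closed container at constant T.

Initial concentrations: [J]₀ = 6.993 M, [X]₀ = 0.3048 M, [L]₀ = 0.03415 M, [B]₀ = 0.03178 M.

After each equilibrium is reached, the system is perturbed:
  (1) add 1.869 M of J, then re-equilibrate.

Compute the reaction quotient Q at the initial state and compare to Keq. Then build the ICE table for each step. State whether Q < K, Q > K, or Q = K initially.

Q₀ = 5.5260e-07 vs Keq = 2.2020e-04 ⇒ Q<K, forward
Step 1:
                  J         X         L         B
  Initial     6.993    0.3048   0.03415   0.03178
  Change   -0.05351  -0.05351     0.107     0.107
  Equil       6.939    0.2513    0.1412    0.1388
  solve Keq expr → x = 0.05351; check Q = 2.2020e-04
Then add 1.869 M of J.
Step 2:
                  J         X         L         B
  Initial     8.808    0.2513    0.1412    0.1388
  Change  -0.003994 -0.003994  0.007989  0.007989
  Equil       8.804    0.2473    0.1492    0.1468
  solve Keq expr → x = 0.003994; check Q = 2.2020e-04

Q₀ = 5.5260e-07; Q < K (proceeds forward)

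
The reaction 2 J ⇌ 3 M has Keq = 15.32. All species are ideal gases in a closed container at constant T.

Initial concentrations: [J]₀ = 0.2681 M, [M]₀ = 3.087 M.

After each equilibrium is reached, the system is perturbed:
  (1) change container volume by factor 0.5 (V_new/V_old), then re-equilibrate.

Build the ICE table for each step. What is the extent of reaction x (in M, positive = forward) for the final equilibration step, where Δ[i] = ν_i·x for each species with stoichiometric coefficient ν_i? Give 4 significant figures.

x = -0.1608 M

Q₀ = 409.3 vs Keq = 15.32 ⇒ Q>K, reverse
Step 1:
                    J           M
  I            0.2681       3.087
  C            0.5775     -0.8662
  E            0.8456       2.221
  solve Keq expr → x = -0.2887; check Q = 15.32
Then change container volume by factor 0.5 (V_new/V_old).
Step 2:
                    J           M
  I             1.691       4.442
  C            0.3216     -0.4824
  E             2.013       3.959
  solve Keq expr → x = -0.1608; check Q = 15.32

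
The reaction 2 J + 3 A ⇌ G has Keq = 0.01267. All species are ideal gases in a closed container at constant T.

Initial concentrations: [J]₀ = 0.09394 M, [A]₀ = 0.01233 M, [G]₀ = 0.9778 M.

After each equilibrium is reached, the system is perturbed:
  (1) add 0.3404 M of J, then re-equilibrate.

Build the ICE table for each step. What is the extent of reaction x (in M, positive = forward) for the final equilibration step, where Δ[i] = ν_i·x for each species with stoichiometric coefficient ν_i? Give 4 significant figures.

x = 0.04091 M

Q₀ = 5.9110e+07 vs Keq = 0.01267 ⇒ Q>K, reverse
Step 1:
                    J           A           G
  init        0.09394     0.01233      0.9778
  Δ             1.408       2.112     -0.7039
  eq            1.502       2.124      0.2739
  solve Keq expr → x = -0.7039; check Q = 0.01267
Then add 0.3404 M of J.
Step 2:
                    J           A           G
  init          1.842       2.124      0.2739
  Δ          -0.08181     -0.1227     0.04091
  eq             1.76       2.001      0.3148
  solve Keq expr → x = 0.04091; check Q = 0.01267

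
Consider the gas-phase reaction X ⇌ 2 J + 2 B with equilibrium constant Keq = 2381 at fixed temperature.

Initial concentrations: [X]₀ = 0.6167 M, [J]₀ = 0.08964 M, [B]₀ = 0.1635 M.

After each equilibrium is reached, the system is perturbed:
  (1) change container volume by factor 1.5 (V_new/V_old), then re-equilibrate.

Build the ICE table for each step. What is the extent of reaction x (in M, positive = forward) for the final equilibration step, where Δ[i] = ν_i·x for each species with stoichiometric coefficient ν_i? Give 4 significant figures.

Q₀ = 3.4831e-04 vs Keq = 2381 ⇒ Q<K, forward
Step 1:
                   X          J          B
  init        0.6167    0.08964     0.1635
  Δ          -0.6153      1.231      1.231
  eq        0.001423       1.32      1.394
  solve Keq expr → x = 0.6153; check Q = 2381
Then change container volume by factor 1.5 (V_new/V_old).
Step 2:
                   X          J          B
  init    9.4839e-04     0.8801     0.9294
  Δ       -6.6572e-04   0.001331   0.001331
  eq      2.8266e-04     0.8815     0.9307
  solve Keq expr → x = 6.6572e-04; check Q = 2381

x = 6.6572e-04 M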